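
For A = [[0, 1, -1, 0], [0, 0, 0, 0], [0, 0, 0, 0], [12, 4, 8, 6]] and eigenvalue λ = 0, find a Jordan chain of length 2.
v_1 = [[0, 1, 0, -1]]^T, v_2 = [[1, 0, 0, -2]]^T

We seek v_1 ∈ ker(A^2) \ ker(A), then set v_{i+1} = A v_i.

One such chain is v_1 = [[0, 1, 0, -1]]^T, v_2 = [[1, 0, 0, -2]]^T. Check: A v_2 = [[0, 0, 0, 0]]^T = 0.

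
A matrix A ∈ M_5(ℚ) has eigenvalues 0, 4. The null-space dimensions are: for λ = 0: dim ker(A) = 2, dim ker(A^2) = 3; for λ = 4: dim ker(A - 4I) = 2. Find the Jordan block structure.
Jordan blocks: (0, 2), (0, 1), (4, 1), (4, 1)

λ = 0: successive nullity increments [2, 1] count blocks of size ≥ k; block sizes are [2, 1].
λ = 4: successive nullity increments [2] count blocks of size ≥ k; block sizes are [1, 1].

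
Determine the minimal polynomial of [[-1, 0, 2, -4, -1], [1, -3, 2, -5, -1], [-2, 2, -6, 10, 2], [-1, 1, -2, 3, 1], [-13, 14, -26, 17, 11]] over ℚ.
The characteristic polynomial factors as (x - 5)^2(x + 2)^3. The minimal polynomial is ∏(x - λ)^{k_λ} where k_λ is the size of the largest Jordan block at λ.

For λ = -2: rank(A + 2I) = 3, and the largest Jordan block has size 2 (the smallest k with rank((A + 2I)^k) = rank((A + 2I)^(k+1))).
For λ = 5: rank(A - 5I) = 4, and the largest Jordan block has size 2 (the smallest k with rank((A - 5I)^k) = rank((A - 5I)^(k+1))).

So m_A(x) = (x - 5)^2(x + 2)^2.

m_A(x) = (x - 5)^2(x + 2)^2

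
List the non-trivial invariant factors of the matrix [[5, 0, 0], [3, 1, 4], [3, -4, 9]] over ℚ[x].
The Jordan structure of A has elementary divisors (x - 5)^2, (x - 5). Arranging the block sizes at each eigenvalue in decreasing order and taking row products gives the invariant factors.

Invariant factors (smallest first, each dividing the next): x - 5, (x - 5)^2.

Check: the last factor (x - 5)^2 is the minimal polynomial, and the product (x - 5)^3 is the characteristic polynomial.

x - 5, (x - 5)^2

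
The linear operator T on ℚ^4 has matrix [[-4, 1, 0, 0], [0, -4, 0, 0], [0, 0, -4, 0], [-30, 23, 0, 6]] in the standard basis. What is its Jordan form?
The characteristic polynomial is det(xI - A) = (x - 6)(x + 4)^3, so the eigenvalues are -4 (algebraic multiplicity 3), 6 (algebraic multiplicity 1).

For λ = -4: rank(A + 4I) = 2, rank((A + 4I)^2) = 1. The eigenspace has dimension 4 - 2 = 2, so there are 2 Jordan blocks; the rank sequence gives block sizes [2, 1].

For λ = 6: algebraic multiplicity 1 gives one 1×1 block.

Assembling the blocks gives the Jordan form J above.

J = [[-4, 1, 0, 0], [0, -4, 0, 0], [0, 0, -4, 0], [0, 0, 0, 6]]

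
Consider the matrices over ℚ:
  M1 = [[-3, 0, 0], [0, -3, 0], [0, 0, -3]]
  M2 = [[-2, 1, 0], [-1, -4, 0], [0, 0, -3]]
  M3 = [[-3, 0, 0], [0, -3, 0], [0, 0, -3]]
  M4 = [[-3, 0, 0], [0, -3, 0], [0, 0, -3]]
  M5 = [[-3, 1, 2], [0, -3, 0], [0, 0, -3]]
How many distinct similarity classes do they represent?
2 classes: {M1, M3, M4}, {M2, M5}

Characteristic polynomials: χ_{M1} = (x + 3)^3, χ_{M2} = (x + 3)^3, χ_{M3} = (x + 3)^3, χ_{M4} = (x + 3)^3, χ_{M5} = (x + 3)^3.

{M1, M3, M4}: invariant factors x + 3, x + 3, x + 3.

{M2, M5}: invariant factors x + 3, (x + 3)^2.

Matrices are similar if and only if their invariant-factor lists agree; the partition into similarity classes is {M1, M3, M4}, {M2, M5}.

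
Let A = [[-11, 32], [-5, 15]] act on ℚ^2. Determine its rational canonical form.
The invariant factors of A (the non-unit diagonal entries of the Smith normal form of xI - A over ℚ[x]) are (x - 5)(x + 1), each dividing the next. The characteristic polynomial is their product, (x - 5)(x + 1).

The rational canonical form is the block-diagonal matrix of companion matrices C(f_i):
R = [[0, 5], [1, 4]].

R = [[0, 5], [1, 4]]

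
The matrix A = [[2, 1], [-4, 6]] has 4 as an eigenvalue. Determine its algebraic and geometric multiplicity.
algebraic multiplicity 2, geometric multiplicity 1

The characteristic polynomial is (x - 4)^2, so the factor x - 4 appears with exponent 2: the algebraic multiplicity is 2.

rank(A - 4I) = 1, so the eigenspace has dimension 2 - 1 = 1: the geometric multiplicity is 1.

Since 1 < 2, A is not diagonalizable.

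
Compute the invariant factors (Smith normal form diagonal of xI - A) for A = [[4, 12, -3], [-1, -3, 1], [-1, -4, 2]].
x - 1, (x - 1)^2

The Jordan structure of A has elementary divisors (x - 1)^2, (x - 1). Arranging the block sizes at each eigenvalue in decreasing order and taking row products gives the invariant factors.

Invariant factors (smallest first, each dividing the next): x - 1, (x - 1)^2.

Check: the last factor (x - 1)^2 is the minimal polynomial, and the product (x - 1)^3 is the characteristic polynomial.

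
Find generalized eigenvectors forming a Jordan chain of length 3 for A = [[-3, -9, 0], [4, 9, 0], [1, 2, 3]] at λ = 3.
v_1 = [[2, -1, 0]]^T, v_2 = [[-3, 2, 0]]^T, v_3 = [[0, 0, 1]]^T

We seek v_1 ∈ ker((A - 3I)^3) \ ker((A - 3I)^2), then set v_{i+1} = (A - 3I) v_i.

One such chain is v_1 = [[2, -1, 0]]^T, v_2 = [[-3, 2, 0]]^T, v_3 = [[0, 0, 1]]^T. Check: (A - 3I) v_3 = [[0, 0, 0]]^T = 0.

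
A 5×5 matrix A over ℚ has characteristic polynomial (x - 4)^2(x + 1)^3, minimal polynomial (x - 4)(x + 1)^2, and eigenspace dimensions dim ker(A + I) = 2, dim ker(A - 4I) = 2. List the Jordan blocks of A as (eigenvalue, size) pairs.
Jordan blocks: (-1, 2), (-1, 1), (4, 1), (4, 1)

λ = -1: algebraic multiplicity 3 (exponent in χ_A), largest block size 2 (exponent in m_A), 2 blocks (geometric multiplicity). These force block sizes [2, 1].
λ = 4: algebraic multiplicity 2 (exponent in χ_A), largest block size 1 (exponent in m_A), 2 blocks (geometric multiplicity). These force block sizes [1, 1].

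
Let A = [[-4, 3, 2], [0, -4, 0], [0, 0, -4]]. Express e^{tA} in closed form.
e^{tA} = [[e^{-4*t}, 3*t*e^{-4*t}, 2*t*e^{-4*t}], [0, e^{-4*t}, 0], [0, 0, e^{-4*t}]]

A has Jordan form J = [[-4, 1, 0], [0, -4, 0], [0, 0, -4]] with A = PJP^{-1}, so e^{tA} = P e^{tJ} P^{-1}.

For a Jordan block J_k(λ), e^{tJ_k(λ)} = e^{λt} · (I + tN + t^2 N^2/2! + ... + t^{k-1} N^{k-1}/(k-1)!) where N is the nilpotent superdiagonal part.

Assembling the blocks and conjugating back gives the entries of e^{tA} as shown above.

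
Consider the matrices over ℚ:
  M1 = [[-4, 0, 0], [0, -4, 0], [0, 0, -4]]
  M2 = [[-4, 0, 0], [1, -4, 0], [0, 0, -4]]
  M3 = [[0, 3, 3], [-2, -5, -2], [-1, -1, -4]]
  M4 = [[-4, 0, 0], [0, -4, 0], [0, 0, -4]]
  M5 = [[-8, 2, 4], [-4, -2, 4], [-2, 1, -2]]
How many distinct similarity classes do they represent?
Characteristic polynomials: χ_{M1} = (x + 4)^3, χ_{M2} = (x + 4)^3, χ_{M3} = (x + 3)^3, χ_{M4} = (x + 4)^3, χ_{M5} = (x + 4)^3.

{M1, M4}: invariant factors x + 4, x + 4, x + 4.

{M2, M5}: invariant factors x + 4, (x + 4)^2.

{M3}: invariant factors x + 3, (x + 3)^2.

Matrices are similar if and only if their invariant-factor lists agree; the partition into similarity classes is {M1, M4}, {M2, M5}, {M3}.

3 classes: {M1, M4}, {M2, M5}, {M3}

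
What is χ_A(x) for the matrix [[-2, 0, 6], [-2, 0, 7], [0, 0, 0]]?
χ_A(x) = x^2(x + 2)

xI - A = [[x + 2, 0, -6], [2, x, -7], [0, 0, x]].

Expanding det(xI - A) along the first row:
det(xI - A) = + (x + 2)·det([[x, -7], [0, x]]) - (0)·det([[2, -7], [0, x]]) + (-6)·det([[2, x], [0, 0]]).

Evaluating gives χ_A(x) = x^3 + 2x^2 = x^2(x + 2).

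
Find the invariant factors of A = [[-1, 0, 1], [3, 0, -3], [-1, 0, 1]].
The Jordan structure of A has elementary divisors x^2, x. Arranging the block sizes at each eigenvalue in decreasing order and taking row products gives the invariant factors.

Invariant factors (smallest first, each dividing the next): x, x^2.

Check: the last factor x^2 is the minimal polynomial, and the product x^3 is the characteristic polynomial.

x, x^2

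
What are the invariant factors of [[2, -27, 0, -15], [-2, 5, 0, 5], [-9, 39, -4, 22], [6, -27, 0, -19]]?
(x + 4)^2, (x + 4)^2

The Jordan structure of A has elementary divisors (x + 4)^2, (x + 4)^2. Arranging the block sizes at each eigenvalue in decreasing order and taking row products gives the invariant factors.

Invariant factors (smallest first, each dividing the next): (x + 4)^2, (x + 4)^2.

Check: the last factor (x + 4)^2 is the minimal polynomial, and the product (x + 4)^4 is the characteristic polynomial.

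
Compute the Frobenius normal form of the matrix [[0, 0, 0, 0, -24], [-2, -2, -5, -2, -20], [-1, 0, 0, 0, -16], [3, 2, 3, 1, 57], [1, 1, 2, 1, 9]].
R = [[0, 0, 0, 0, -24], [1, 0, 0, 0, 16], [0, 1, 0, 0, -2], [0, 0, 1, 0, -12], [0, 0, 0, 1, 8]]

The invariant factors of A (the non-unit diagonal entries of the Smith normal form of xI - A over ℚ[x]) are (x - 6)(x - 2)(x^3 + 2), each dividing the next. The characteristic polynomial is their product, (x - 6)(x - 2)(x^3 + 2).

The rational canonical form is the block-diagonal matrix of companion matrices C(f_i):
R = [[0, 0, 0, 0, -24], [1, 0, 0, 0, 16], [0, 1, 0, 0, -2], [0, 0, 1, 0, -12], [0, 0, 0, 1, 8]].

Note the characteristic polynomial does not split into linear factors over ℚ, so A has no Jordan form over ℚ; the rational canonical form exists over any field.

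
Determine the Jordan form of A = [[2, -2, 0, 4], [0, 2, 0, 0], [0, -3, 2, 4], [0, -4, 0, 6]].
J = [[2, 1, 0, 0], [0, 2, 0, 0], [0, 0, 2, 0], [0, 0, 0, 6]]

The characteristic polynomial is det(xI - A) = (x - 6)(x - 2)^3, so the eigenvalues are 2 (algebraic multiplicity 3), 6 (algebraic multiplicity 1).

For λ = 2: rank(A - 2I) = 2, rank((A - 2I)^2) = 1. The eigenspace has dimension 4 - 2 = 2, so there are 2 Jordan blocks; the rank sequence gives block sizes [2, 1].

For λ = 6: algebraic multiplicity 1 gives one 1×1 block.

Assembling the blocks gives the Jordan form J above.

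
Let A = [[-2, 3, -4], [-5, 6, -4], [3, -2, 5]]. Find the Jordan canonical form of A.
J = [[3, 1, 0], [0, 3, 1], [0, 0, 3]]

The characteristic polynomial is det(xI - A) = (x - 3)^3, so the eigenvalues are 3 (algebraic multiplicity 3).

For λ = 3: rank(A - 3I) = 2, rank((A - 3I)^2) = 1, rank((A - 3I)^3) = 0. The eigenspace has dimension 3 - 2 = 1, so there is 1 Jordan block; the rank sequence gives block sizes [3].

Assembling the blocks gives the Jordan form J above.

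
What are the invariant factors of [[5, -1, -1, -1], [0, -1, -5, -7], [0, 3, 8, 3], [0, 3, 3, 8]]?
The Jordan structure of A has elementary divisors (x - 5)^3, (x - 5). Arranging the block sizes at each eigenvalue in decreasing order and taking row products gives the invariant factors.

Invariant factors (smallest first, each dividing the next): x - 5, (x - 5)^3.

Check: the last factor (x - 5)^3 is the minimal polynomial, and the product (x - 5)^4 is the characteristic polynomial.

x - 5, (x - 5)^3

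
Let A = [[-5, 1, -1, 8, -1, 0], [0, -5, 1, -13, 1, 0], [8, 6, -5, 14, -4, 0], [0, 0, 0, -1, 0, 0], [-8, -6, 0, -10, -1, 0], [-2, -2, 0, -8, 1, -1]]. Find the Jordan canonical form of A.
J = [[-5, 1, 0, 0, 0, 0], [0, -5, 1, 0, 0, 0], [0, 0, -5, 0, 0, 0], [0, 0, 0, -1, 1, 0], [0, 0, 0, 0, -1, 0], [0, 0, 0, 0, 0, -1]]

The characteristic polynomial is det(xI - A) = (x + 1)^3(x + 5)^3, so the eigenvalues are -5 (algebraic multiplicity 3), -1 (algebraic multiplicity 3).

For λ = -5: rank(A + 5I) = 5, rank((A + 5I)^2) = 4, rank((A + 5I)^3) = 3. The eigenspace has dimension 6 - 5 = 1, so there is 1 Jordan block; the rank sequence gives block sizes [3].

For λ = -1: rank(A + I) = 4, rank((A + I)^2) = 3. The eigenspace has dimension 6 - 4 = 2, so there are 2 Jordan blocks; the rank sequence gives block sizes [2, 1].

Assembling the blocks gives the Jordan form J above.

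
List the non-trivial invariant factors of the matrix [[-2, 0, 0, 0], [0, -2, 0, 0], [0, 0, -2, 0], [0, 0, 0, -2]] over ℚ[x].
The Jordan structure of A has elementary divisors (x + 2), (x + 2), (x + 2), (x + 2). Arranging the block sizes at each eigenvalue in decreasing order and taking row products gives the invariant factors.

Invariant factors (smallest first, each dividing the next): x + 2, x + 2, x + 2, x + 2.

Check: the last factor x + 2 is the minimal polynomial, and the product (x + 2)^4 is the characteristic polynomial.

x + 2, x + 2, x + 2, x + 2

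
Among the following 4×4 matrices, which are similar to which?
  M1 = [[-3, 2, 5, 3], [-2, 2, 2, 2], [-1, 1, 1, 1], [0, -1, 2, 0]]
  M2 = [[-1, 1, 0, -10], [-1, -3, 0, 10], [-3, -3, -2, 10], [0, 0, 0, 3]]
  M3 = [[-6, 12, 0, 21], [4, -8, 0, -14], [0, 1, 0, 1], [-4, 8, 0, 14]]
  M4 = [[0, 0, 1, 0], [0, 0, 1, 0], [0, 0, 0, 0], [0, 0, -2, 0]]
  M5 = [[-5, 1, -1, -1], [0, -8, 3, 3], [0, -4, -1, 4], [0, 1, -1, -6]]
4 classes: {M1, M3}, {M2}, {M4}, {M5}

Characteristic polynomials: χ_{M1} = x^4, χ_{M2} = (x - 3)(x + 2)^3, χ_{M3} = x^4, χ_{M4} = x^4, χ_{M5} = (x + 5)^4.

{M1, M3}: invariant factors x^2, x^2.

{M2}: invariant factors x + 2, (x - 3)(x + 2)^2.

{M4}: invariant factors x, x, x^2.

{M5}: invariant factors x + 5, x + 5, (x + 5)^2.

Matrices are similar if and only if their invariant-factor lists agree; the partition into similarity classes is {M1, M3}, {M2}, {M4}, {M5}.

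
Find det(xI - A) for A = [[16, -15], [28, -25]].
xI - A = [[x - 16, 15], [-28, x + 25]].

Expanding det(xI - A) along the first row:
det(xI - A) = + (x - 16)·det([[x + 25]]) - (15)·det([[-28]]).

Evaluating gives χ_A(x) = x^2 + 9x + 20 = (x + 4)(x + 5).

χ_A(x) = (x + 4)(x + 5)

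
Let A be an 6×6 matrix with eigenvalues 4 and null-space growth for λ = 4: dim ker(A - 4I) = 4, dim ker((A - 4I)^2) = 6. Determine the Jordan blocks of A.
Jordan blocks: (4, 2), (4, 2), (4, 1), (4, 1)

λ = 4: successive nullity increments [4, 2] count blocks of size ≥ k; block sizes are [2, 2, 1, 1].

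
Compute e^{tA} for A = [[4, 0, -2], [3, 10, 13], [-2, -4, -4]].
e^{tA} = [[2*t*e^{4*t} + e^{2*t}, 2*(2*t*e^{2*t} - e^{2*t} + 1)*e^{2*t}, (6*t*e^{2*t} - 4*e^{2*t} + 4)*e^{2*t}], [(-t*e^{2*t} + 2*e^{2*t} - 2)*e^{2*t}, (-2*t*e^{2*t} + 5*e^{2*t} - 4)*e^{2*t}, (-3*t*e^{2*t} + 8*e^{2*t} - 8)*e^{2*t}], [-e^{4*t} + e^{2*t}, 2*(1 - e^{2*t})*e^{2*t}, (4 - 3*e^{2*t})*e^{2*t}]]

A has Jordan form J = [[2, 0, 0], [0, 4, 1], [0, 0, 4]] with A = PJP^{-1}, so e^{tA} = P e^{tJ} P^{-1}.

For a Jordan block J_k(λ), e^{tJ_k(λ)} = e^{λt} · (I + tN + t^2 N^2/2! + ... + t^{k-1} N^{k-1}/(k-1)!) where N is the nilpotent superdiagonal part.

Assembling the blocks and conjugating back gives the entries of e^{tA} as shown above.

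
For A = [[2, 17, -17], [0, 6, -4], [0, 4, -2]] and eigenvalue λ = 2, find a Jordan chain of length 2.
We seek v_1 ∈ ker((A - 2I)^2) \ ker(A - 2I), then set v_{i+1} = (A - 2I) v_i.

One such chain is v_1 = [[-13, -3, -4]]^T, v_2 = [[17, 4, 4]]^T. Check: (A - 2I) v_2 = [[0, 0, 0]]^T = 0.

v_1 = [[-13, -3, -4]]^T, v_2 = [[17, 4, 4]]^T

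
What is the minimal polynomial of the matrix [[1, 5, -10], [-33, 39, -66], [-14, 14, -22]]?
The characteristic polynomial factors as (x - 6)^3. The minimal polynomial is ∏(x - λ)^{k_λ} where k_λ is the size of the largest Jordan block at λ.

For λ = 6: rank(A - 6I) = 1, and the largest Jordan block has size 2 (the smallest k with rank((A - 6I)^k) = rank((A - 6I)^(k+1))).

So m_A(x) = (x - 6)^2.

m_A(x) = (x - 6)^2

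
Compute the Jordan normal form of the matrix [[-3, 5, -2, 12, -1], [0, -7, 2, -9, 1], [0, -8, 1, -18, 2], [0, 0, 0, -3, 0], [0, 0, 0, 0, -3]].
J = [[-3, 1, 0, 0, 0], [0, -3, 1, 0, 0], [0, 0, -3, 0, 0], [0, 0, 0, -3, 0], [0, 0, 0, 0, -3]]

The characteristic polynomial is det(xI - A) = (x + 3)^5, so the eigenvalues are -3 (algebraic multiplicity 5).

For λ = -3: rank(A + 3I) = 2, rank((A + 3I)^2) = 1, rank((A + 3I)^3) = 0. The eigenspace has dimension 5 - 2 = 3, so there are 3 Jordan blocks; the rank sequence gives block sizes [3, 1, 1].

Assembling the blocks gives the Jordan form J above.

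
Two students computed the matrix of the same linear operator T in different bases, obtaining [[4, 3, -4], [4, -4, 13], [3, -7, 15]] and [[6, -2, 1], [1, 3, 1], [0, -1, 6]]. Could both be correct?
Yes.

Two matrices over a field are similar if and only if they have the same invariant factors.

Both A and B have characteristic polynomial (x - 5)^3 and minimal polynomial (x - 5)^3. Computing further, both have invariant factors (x - 5)^3. Hence A and B are similar.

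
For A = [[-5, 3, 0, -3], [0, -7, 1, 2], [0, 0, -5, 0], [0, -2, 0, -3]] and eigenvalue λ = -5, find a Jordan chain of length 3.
We seek v_1 ∈ ker((A + 5I)^3) \ ker((A + 5I)^2), then set v_{i+1} = (A + 5I) v_i.

One such chain is v_1 = [[1, -3, 1, -3]]^T, v_2 = [[0, 1, 0, 0]]^T, v_3 = [[3, -2, 0, -2]]^T. Check: (A + 5I) v_3 = [[0, 0, 0, 0]]^T = 0.

v_1 = [[1, -3, 1, -3]]^T, v_2 = [[0, 1, 0, 0]]^T, v_3 = [[3, -2, 0, -2]]^T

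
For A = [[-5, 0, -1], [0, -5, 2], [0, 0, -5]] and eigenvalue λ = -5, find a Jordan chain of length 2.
We seek v_1 ∈ ker((A + 5I)^2) \ ker(A + 5I), then set v_{i+1} = (A + 5I) v_i.

One such chain is v_1 = [[-1, 1, -1]]^T, v_2 = [[1, -2, 0]]^T. Check: (A + 5I) v_2 = [[0, 0, 0]]^T = 0.

v_1 = [[-1, 1, -1]]^T, v_2 = [[1, -2, 0]]^T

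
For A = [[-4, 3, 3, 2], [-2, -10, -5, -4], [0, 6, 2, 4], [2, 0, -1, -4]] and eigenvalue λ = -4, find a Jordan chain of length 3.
We seek v_1 ∈ ker((A + 4I)^3) \ ker((A + 4I)^2), then set v_{i+1} = (A + 4I) v_i.

One such chain is v_1 = [[0, -1, 1, 0]]^T, v_2 = [[0, 1, 0, -1]]^T, v_3 = [[1, -2, 2, 0]]^T. Check: (A + 4I) v_3 = [[0, 0, 0, 0]]^T = 0.

v_1 = [[0, -1, 1, 0]]^T, v_2 = [[0, 1, 0, -1]]^T, v_3 = [[1, -2, 2, 0]]^T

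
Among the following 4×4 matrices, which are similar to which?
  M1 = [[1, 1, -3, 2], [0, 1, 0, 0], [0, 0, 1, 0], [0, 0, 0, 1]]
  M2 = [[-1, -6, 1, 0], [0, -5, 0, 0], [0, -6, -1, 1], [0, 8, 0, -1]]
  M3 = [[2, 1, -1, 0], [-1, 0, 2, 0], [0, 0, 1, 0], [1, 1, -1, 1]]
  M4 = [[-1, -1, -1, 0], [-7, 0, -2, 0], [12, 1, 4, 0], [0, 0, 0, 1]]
Characteristic polynomials: χ_{M1} = (x - 1)^4, χ_{M2} = (x + 1)^3(x + 5), χ_{M3} = (x - 1)^4, χ_{M4} = (x - 1)^4.

{M1}: invariant factors x - 1, x - 1, (x - 1)^2.

{M2}: invariant factors (x + 1)^3(x + 5).

{M3, M4}: invariant factors x - 1, (x - 1)^3.

Matrices are similar if and only if their invariant-factor lists agree; the partition into similarity classes is {M1}, {M2}, {M3, M4}.

3 classes: {M1}, {M2}, {M3, M4}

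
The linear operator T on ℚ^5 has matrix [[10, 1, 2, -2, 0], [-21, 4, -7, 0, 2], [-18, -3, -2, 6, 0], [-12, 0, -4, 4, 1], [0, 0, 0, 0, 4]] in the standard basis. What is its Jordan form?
The characteristic polynomial is det(xI - A) = (x - 4)^5, so the eigenvalues are 4 (algebraic multiplicity 5).

For λ = 4: rank(A - 4I) = 3, rank((A - 4I)^2) = 1, rank((A - 4I)^3) = 0. The eigenspace has dimension 5 - 3 = 2, so there are 2 Jordan blocks; the rank sequence gives block sizes [3, 2].

Assembling the blocks gives the Jordan form J above.

J = [[4, 1, 0, 0, 0], [0, 4, 1, 0, 0], [0, 0, 4, 0, 0], [0, 0, 0, 4, 1], [0, 0, 0, 0, 4]]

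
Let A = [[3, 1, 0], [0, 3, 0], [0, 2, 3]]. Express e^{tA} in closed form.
e^{tA} = [[e^{3*t}, t*e^{3*t}, 0], [0, e^{3*t}, 0], [0, 2*t*e^{3*t}, e^{3*t}]]

A has Jordan form J = [[3, 1, 0], [0, 3, 0], [0, 0, 3]] with A = PJP^{-1}, so e^{tA} = P e^{tJ} P^{-1}.

For a Jordan block J_k(λ), e^{tJ_k(λ)} = e^{λt} · (I + tN + t^2 N^2/2! + ... + t^{k-1} N^{k-1}/(k-1)!) where N is the nilpotent superdiagonal part.

Assembling the blocks and conjugating back gives the entries of e^{tA} as shown above.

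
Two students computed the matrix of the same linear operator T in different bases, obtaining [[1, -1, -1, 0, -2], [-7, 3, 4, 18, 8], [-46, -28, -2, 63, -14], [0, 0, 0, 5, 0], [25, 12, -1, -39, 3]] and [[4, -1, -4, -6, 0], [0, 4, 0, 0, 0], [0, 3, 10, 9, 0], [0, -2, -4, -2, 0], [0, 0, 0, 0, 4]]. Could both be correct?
trace(A) = 10 but trace(B) = 20. The trace is a similarity invariant, so A and B are not similar.

No.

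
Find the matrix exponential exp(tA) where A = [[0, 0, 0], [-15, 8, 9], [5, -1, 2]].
A has Jordan form J = [[0, 0, 0], [0, 5, 1], [0, 0, 5]] with A = PJP^{-1}, so e^{tA} = P e^{tJ} P^{-1}.

For a Jordan block J_k(λ), e^{tJ_k(λ)} = e^{λt} · (I + tN + t^2 N^2/2! + ... + t^{k-1} N^{k-1}/(k-1)!) where N is the nilpotent superdiagonal part.

Assembling the blocks and conjugating back gives the entries of e^{tA} as shown above.

e^{tA} = [[1, 0, 0], [3 - 3*e^{5*t}, (3*t + 1)*e^{5*t}, 9*t*e^{5*t}], [e^{5*t} - 1, -t*e^{5*t}, (1 - 3*t)*e^{5*t}]]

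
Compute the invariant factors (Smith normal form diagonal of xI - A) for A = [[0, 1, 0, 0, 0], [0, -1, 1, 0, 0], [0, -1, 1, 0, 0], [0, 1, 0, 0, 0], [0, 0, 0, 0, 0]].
The Jordan structure of A has elementary divisors x^3, x, x. Arranging the block sizes at each eigenvalue in decreasing order and taking row products gives the invariant factors.

Invariant factors (smallest first, each dividing the next): x, x, x^3.

Check: the last factor x^3 is the minimal polynomial, and the product x^5 is the characteristic polynomial.

x, x, x^3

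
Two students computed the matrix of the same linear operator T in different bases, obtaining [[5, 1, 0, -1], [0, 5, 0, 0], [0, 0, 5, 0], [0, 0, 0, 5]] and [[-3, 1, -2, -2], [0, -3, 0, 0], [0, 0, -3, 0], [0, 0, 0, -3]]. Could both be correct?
trace(A) = 20 but trace(B) = -12. The trace is a similarity invariant, so A and B are not similar.

No.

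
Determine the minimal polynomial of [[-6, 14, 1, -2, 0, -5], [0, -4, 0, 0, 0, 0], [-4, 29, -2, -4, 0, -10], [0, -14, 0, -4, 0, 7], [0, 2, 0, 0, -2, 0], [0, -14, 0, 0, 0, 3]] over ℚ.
m_A(x) = (x - 3)(x + 2)(x + 4)^3

The characteristic polynomial factors as (x - 3)(x + 2)(x + 4)^4. The minimal polynomial is ∏(x - λ)^{k_λ} where k_λ is the size of the largest Jordan block at λ.

For λ = -4: rank(A + 4I) = 4, and the largest Jordan block has size 3 (the smallest k with rank((A + 4I)^k) = rank((A + 4I)^(k+1))).
For λ = -2: rank(A + 2I) = 5, and the largest Jordan block has size 1 (the smallest k with rank((A + 2I)^k) = rank((A + 2I)^(k+1))).
For λ = 3: rank(A - 3I) = 5, and the largest Jordan block has size 1 (the smallest k with rank((A - 3I)^k) = rank((A - 3I)^(k+1))).

So m_A(x) = (x - 3)(x + 2)(x + 4)^3.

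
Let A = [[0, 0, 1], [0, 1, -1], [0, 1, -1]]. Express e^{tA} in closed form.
A has Jordan form J = [[0, 1, 0], [0, 0, 1], [0, 0, 0]] with A = PJP^{-1}, so e^{tA} = P e^{tJ} P^{-1}.

For a Jordan block J_k(λ), e^{tJ_k(λ)} = e^{λt} · (I + tN + t^2 N^2/2! + ... + t^{k-1} N^{k-1}/(k-1)!) where N is the nilpotent superdiagonal part.

Assembling the blocks and conjugating back gives the entries of e^{tA} as shown above.

e^{tA} = [[1, t^2/2, t*(2 - t)/2], [0, t + 1, -t], [0, t, 1 - t]]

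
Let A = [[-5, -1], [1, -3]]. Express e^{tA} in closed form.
e^{tA} = [[(1 - t)*e^{-4*t}, -t*e^{-4*t}], [t*e^{-4*t}, (t + 1)*e^{-4*t}]]

A has Jordan form J = [[-4, 1], [0, -4]] with A = PJP^{-1}, so e^{tA} = P e^{tJ} P^{-1}.

For a Jordan block J_k(λ), e^{tJ_k(λ)} = e^{λt} · (I + tN + t^2 N^2/2! + ... + t^{k-1} N^{k-1}/(k-1)!) where N is the nilpotent superdiagonal part.

Assembling the blocks and conjugating back gives the entries of e^{tA} as shown above.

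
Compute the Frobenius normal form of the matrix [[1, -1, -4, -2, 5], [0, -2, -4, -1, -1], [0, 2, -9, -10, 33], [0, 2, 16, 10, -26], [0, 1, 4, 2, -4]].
R = [[1, 0, 0, 0, 0], [0, 0, 0, 0, 0], [0, 1, 0, 0, 9], [0, 0, 1, 0, -3], [0, 0, 0, 1, -5]]

The invariant factors of A (the non-unit diagonal entries of the Smith normal form of xI - A over ℚ[x]) are x - 1, x(x - 1)(x + 3)^2, each dividing the next. The characteristic polynomial is their product, x(x - 1)^2(x + 3)^2.

The rational canonical form is the block-diagonal matrix of companion matrices C(f_i):
R = [[1, 0, 0, 0, 0], [0, 0, 0, 0, 0], [0, 1, 0, 0, 9], [0, 0, 1, 0, -3], [0, 0, 0, 1, -5]].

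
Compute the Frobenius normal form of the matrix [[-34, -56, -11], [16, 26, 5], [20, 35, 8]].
The invariant factors of A (the non-unit diagonal entries of the Smith normal form of xI - A over ℚ[x]) are (x - 3)(x + 1)(x + 2), each dividing the next. The characteristic polynomial is their product, (x - 3)(x + 1)(x + 2).

The rational canonical form is the block-diagonal matrix of companion matrices C(f_i):
R = [[0, 0, 6], [1, 0, 7], [0, 1, 0]].

R = [[0, 0, 6], [1, 0, 7], [0, 1, 0]]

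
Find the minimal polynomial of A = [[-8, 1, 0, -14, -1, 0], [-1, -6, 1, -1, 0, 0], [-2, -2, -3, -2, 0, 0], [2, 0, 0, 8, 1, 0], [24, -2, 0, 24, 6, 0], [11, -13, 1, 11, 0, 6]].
The characteristic polynomial factors as (x - 6)^3(x + 5)^3. The minimal polynomial is ∏(x - λ)^{k_λ} where k_λ is the size of the largest Jordan block at λ.

For λ = -5: rank(A + 5I) = 5, and the largest Jordan block has size 3 (the smallest k with rank((A + 5I)^k) = rank((A + 5I)^(k+1))).
For λ = 6: rank(A - 6I) = 4, and the largest Jordan block has size 2 (the smallest k with rank((A - 6I)^k) = rank((A - 6I)^(k+1))).

So m_A(x) = (x - 6)^2(x + 5)^3.

m_A(x) = (x - 6)^2(x + 5)^3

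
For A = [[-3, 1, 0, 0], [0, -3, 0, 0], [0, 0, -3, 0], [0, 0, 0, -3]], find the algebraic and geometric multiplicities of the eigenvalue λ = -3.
algebraic multiplicity 4, geometric multiplicity 3

The characteristic polynomial is (x + 3)^4, so the factor x + 3 appears with exponent 4: the algebraic multiplicity is 4.

rank(A + 3I) = 1, so the eigenspace has dimension 4 - 1 = 3: the geometric multiplicity is 3.

Since 3 < 4, A is not diagonalizable.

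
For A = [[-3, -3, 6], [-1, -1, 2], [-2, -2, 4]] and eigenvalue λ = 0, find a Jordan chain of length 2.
We seek v_1 ∈ ker(A^2) \ ker(A), then set v_{i+1} = A v_i.

One such chain is v_1 = [[0, 1, 0]]^T, v_2 = [[-3, -1, -2]]^T. Check: A v_2 = [[0, 0, 0]]^T = 0.

v_1 = [[0, 1, 0]]^T, v_2 = [[-3, -1, -2]]^T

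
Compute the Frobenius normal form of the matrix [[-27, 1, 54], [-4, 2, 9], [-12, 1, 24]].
The invariant factors of A (the non-unit diagonal entries of the Smith normal form of xI - A over ℚ[x]) are (x + 3)(x^2 - 2x - 5), each dividing the next. The characteristic polynomial is their product, (x + 3)(x^2 - 2x - 5).

The rational canonical form is the block-diagonal matrix of companion matrices C(f_i):
R = [[0, 0, 15], [1, 0, 11], [0, 1, -1]].

Note the characteristic polynomial does not split into linear factors over ℚ, so A has no Jordan form over ℚ; the rational canonical form exists over any field.

R = [[0, 0, 15], [1, 0, 11], [0, 1, -1]]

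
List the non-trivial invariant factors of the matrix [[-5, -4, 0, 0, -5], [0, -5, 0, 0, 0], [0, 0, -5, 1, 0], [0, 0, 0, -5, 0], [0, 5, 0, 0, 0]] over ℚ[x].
The Jordan structure of A has elementary divisors (x + 5)^2, (x + 5)^2, x. Arranging the block sizes at each eigenvalue in decreasing order and taking row products gives the invariant factors.

Invariant factors (smallest first, each dividing the next): (x + 5)^2, x(x + 5)^2.

Check: the last factor x(x + 5)^2 is the minimal polynomial, and the product x(x + 5)^4 is the characteristic polynomial.

(x + 5)^2, x(x + 5)^2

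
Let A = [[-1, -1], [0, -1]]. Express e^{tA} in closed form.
e^{tA} = [[e^{-t}, -t*e^{-t}], [0, e^{-t}]]

A has Jordan form J = [[-1, 1], [0, -1]] with A = PJP^{-1}, so e^{tA} = P e^{tJ} P^{-1}.

For a Jordan block J_k(λ), e^{tJ_k(λ)} = e^{λt} · (I + tN + t^2 N^2/2! + ... + t^{k-1} N^{k-1}/(k-1)!) where N is the nilpotent superdiagonal part.

Assembling the blocks and conjugating back gives the entries of e^{tA} as shown above.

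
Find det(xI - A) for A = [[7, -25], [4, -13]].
xI - A = [[x - 7, 25], [-4, x + 13]].

Expanding det(xI - A) along the first row:
det(xI - A) = + (x - 7)·det([[x + 13]]) - (25)·det([[-4]]).

Evaluating gives χ_A(x) = x^2 + 6x + 9 = (x + 3)^2.

χ_A(x) = (x + 3)^2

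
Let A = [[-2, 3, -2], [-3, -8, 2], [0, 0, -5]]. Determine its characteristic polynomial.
xI - A = [[x + 2, -3, 2], [3, x + 8, -2], [0, 0, x + 5]].

Expanding det(xI - A) along the first row:
det(xI - A) = + (x + 2)·det([[x + 8, -2], [0, x + 5]]) - (-3)·det([[3, -2], [0, x + 5]]) + (2)·det([[3, x + 8], [0, 0]]).

Evaluating gives χ_A(x) = x^3 + 15x^2 + 75x + 125 = (x + 5)^3.

χ_A(x) = (x + 5)^3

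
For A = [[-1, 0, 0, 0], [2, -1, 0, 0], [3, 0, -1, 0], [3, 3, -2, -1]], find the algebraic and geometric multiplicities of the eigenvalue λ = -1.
The characteristic polynomial is (x + 1)^4, so the factor x + 1 appears with exponent 4: the algebraic multiplicity is 4.

rank(A + I) = 2, so the eigenspace has dimension 4 - 2 = 2: the geometric multiplicity is 2.

Since 2 < 4, A is not diagonalizable.

algebraic multiplicity 4, geometric multiplicity 2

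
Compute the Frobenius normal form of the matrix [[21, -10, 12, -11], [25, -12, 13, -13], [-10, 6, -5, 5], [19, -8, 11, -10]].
The invariant factors of A (the non-unit diagonal entries of the Smith normal form of xI - A over ℚ[x]) are (x^2 + 3x - 2)^2, each dividing the next. The characteristic polynomial is their product, (x^2 + 3x - 2)^2.

The rational canonical form is the block-diagonal matrix of companion matrices C(f_i):
R = [[0, 0, 0, -4], [1, 0, 0, 12], [0, 1, 0, -5], [0, 0, 1, -6]].

Note the characteristic polynomial does not split into linear factors over ℚ, so A has no Jordan form over ℚ; the rational canonical form exists over any field.

R = [[0, 0, 0, -4], [1, 0, 0, 12], [0, 1, 0, -5], [0, 0, 1, -6]]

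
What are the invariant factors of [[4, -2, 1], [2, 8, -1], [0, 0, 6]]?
The Jordan structure of A has elementary divisors (x - 6)^2, (x - 6). Arranging the block sizes at each eigenvalue in decreasing order and taking row products gives the invariant factors.

Invariant factors (smallest first, each dividing the next): x - 6, (x - 6)^2.

Check: the last factor (x - 6)^2 is the minimal polynomial, and the product (x - 6)^3 is the characteristic polynomial.

x - 6, (x - 6)^2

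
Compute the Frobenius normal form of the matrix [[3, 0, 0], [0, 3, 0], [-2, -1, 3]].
The invariant factors of A (the non-unit diagonal entries of the Smith normal form of xI - A over ℚ[x]) are x - 3, (x - 3)^2, each dividing the next. The characteristic polynomial is their product, (x - 3)^3.

The rational canonical form is the block-diagonal matrix of companion matrices C(f_i):
R = [[3, 0, 0], [0, 0, -9], [0, 1, 6]].

R = [[3, 0, 0], [0, 0, -9], [0, 1, 6]]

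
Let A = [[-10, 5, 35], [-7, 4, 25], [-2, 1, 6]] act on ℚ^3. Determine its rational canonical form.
The invariant factors of A (the non-unit diagonal entries of the Smith normal form of xI - A over ℚ[x]) are (x - 1)(x^2 + x + 5), each dividing the next. The characteristic polynomial is their product, (x - 1)(x^2 + x + 5).

The rational canonical form is the block-diagonal matrix of companion matrices C(f_i):
R = [[0, 0, 5], [1, 0, -4], [0, 1, 0]].

Note the characteristic polynomial does not split into linear factors over ℚ, so A has no Jordan form over ℚ; the rational canonical form exists over any field.

R = [[0, 0, 5], [1, 0, -4], [0, 1, 0]]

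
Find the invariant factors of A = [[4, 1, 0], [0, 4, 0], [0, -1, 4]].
The Jordan structure of A has elementary divisors (x - 4)^2, (x - 4). Arranging the block sizes at each eigenvalue in decreasing order and taking row products gives the invariant factors.

Invariant factors (smallest first, each dividing the next): x - 4, (x - 4)^2.

Check: the last factor (x - 4)^2 is the minimal polynomial, and the product (x - 4)^3 is the characteristic polynomial.

x - 4, (x - 4)^2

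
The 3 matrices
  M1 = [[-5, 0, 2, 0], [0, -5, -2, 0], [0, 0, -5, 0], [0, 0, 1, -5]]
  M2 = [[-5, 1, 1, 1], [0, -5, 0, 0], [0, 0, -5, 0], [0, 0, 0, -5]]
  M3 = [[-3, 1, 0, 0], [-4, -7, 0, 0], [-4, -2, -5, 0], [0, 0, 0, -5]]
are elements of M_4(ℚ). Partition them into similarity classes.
1 class: {M1, M2, M3}

Characteristic polynomials: χ_{M1} = (x + 5)^4, χ_{M2} = (x + 5)^4, χ_{M3} = (x + 5)^4.

{M1, M2, M3}: invariant factors x + 5, x + 5, (x + 5)^2.

Matrices are similar if and only if their invariant-factor lists agree; the partition into similarity classes is {M1, M2, M3}.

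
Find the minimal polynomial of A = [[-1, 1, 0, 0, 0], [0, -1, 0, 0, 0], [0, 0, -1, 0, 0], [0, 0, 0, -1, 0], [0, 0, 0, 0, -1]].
m_A(x) = (x + 1)^2

The characteristic polynomial factors as (x + 1)^5. The minimal polynomial is ∏(x - λ)^{k_λ} where k_λ is the size of the largest Jordan block at λ.

For λ = -1: rank(A + I) = 1, and the largest Jordan block has size 2 (the smallest k with rank((A + I)^k) = rank((A + I)^(k+1))).

So m_A(x) = (x + 1)^2.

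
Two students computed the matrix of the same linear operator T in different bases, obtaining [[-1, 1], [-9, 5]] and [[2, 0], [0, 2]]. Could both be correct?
Both have characteristic polynomial (x - 2)^2, but the minimal polynomial of A is (x - 2)^2 while the minimal polynomial of B is x - 2. The minimal polynomial is a similarity invariant, so A and B are not similar.

No.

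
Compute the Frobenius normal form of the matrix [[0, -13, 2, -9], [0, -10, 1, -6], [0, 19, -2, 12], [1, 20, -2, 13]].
R = [[0, 0, 0, 3], [1, 0, 0, -5], [0, 1, 0, 2], [0, 0, 1, 1]]

The invariant factors of A (the non-unit diagonal entries of the Smith normal form of xI - A over ℚ[x]) are (x - 1)(x^3 - 2x + 3), each dividing the next. The characteristic polynomial is their product, (x - 1)(x^3 - 2x + 3).

The rational canonical form is the block-diagonal matrix of companion matrices C(f_i):
R = [[0, 0, 0, 3], [1, 0, 0, -5], [0, 1, 0, 2], [0, 0, 1, 1]].

Note the characteristic polynomial does not split into linear factors over ℚ, so A has no Jordan form over ℚ; the rational canonical form exists over any field.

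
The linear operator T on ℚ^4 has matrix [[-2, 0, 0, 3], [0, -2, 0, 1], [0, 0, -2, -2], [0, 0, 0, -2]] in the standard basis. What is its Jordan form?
J = [[-2, 1, 0, 0], [0, -2, 0, 0], [0, 0, -2, 0], [0, 0, 0, -2]]

The characteristic polynomial is det(xI - A) = (x + 2)^4, so the eigenvalues are -2 (algebraic multiplicity 4).

For λ = -2: rank(A + 2I) = 1, rank((A + 2I)^2) = 0. The eigenspace has dimension 4 - 1 = 3, so there are 3 Jordan blocks; the rank sequence gives block sizes [2, 1, 1].

Assembling the blocks gives the Jordan form J above.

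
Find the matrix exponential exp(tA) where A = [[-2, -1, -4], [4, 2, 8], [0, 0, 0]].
e^{tA} = [[1 - 2*t, -t, -4*t], [4*t, 2*t + 1, 8*t], [0, 0, 1]]

A has Jordan form J = [[0, 1, 0], [0, 0, 0], [0, 0, 0]] with A = PJP^{-1}, so e^{tA} = P e^{tJ} P^{-1}.

For a Jordan block J_k(λ), e^{tJ_k(λ)} = e^{λt} · (I + tN + t^2 N^2/2! + ... + t^{k-1} N^{k-1}/(k-1)!) where N is the nilpotent superdiagonal part.

Assembling the blocks and conjugating back gives the entries of e^{tA} as shown above.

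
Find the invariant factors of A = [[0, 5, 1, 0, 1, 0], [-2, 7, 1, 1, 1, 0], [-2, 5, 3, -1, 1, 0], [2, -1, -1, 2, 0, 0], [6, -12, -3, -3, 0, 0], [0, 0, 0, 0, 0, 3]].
x - 3, (x - 3)^2(x - 2)^3

The Jordan structure of A has elementary divisors (x - 2)^3, (x - 3)^2, (x - 3). Arranging the block sizes at each eigenvalue in decreasing order and taking row products gives the invariant factors.

Invariant factors (smallest first, each dividing the next): x - 3, (x - 3)^2(x - 2)^3.

Check: the last factor (x - 3)^2(x - 2)^3 is the minimal polynomial, and the product (x - 3)^3(x - 2)^3 is the characteristic polynomial.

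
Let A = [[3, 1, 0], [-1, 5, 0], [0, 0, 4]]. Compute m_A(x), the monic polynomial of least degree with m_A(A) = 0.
The characteristic polynomial factors as (x - 4)^3. The minimal polynomial is ∏(x - λ)^{k_λ} where k_λ is the size of the largest Jordan block at λ.

For λ = 4: rank(A - 4I) = 1, and the largest Jordan block has size 2 (the smallest k with rank((A - 4I)^k) = rank((A - 4I)^(k+1))).

So m_A(x) = (x - 4)^2.

m_A(x) = (x - 4)^2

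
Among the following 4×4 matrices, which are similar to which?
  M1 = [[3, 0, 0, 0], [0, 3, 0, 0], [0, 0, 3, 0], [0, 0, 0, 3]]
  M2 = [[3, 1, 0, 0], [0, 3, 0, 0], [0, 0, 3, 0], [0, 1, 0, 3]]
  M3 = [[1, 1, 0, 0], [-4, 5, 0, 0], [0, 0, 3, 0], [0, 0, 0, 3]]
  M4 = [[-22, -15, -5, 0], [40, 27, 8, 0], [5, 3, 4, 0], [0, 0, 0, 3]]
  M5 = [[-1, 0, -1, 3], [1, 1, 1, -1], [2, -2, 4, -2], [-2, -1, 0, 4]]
Characteristic polynomials: χ_{M1} = (x - 3)^4, χ_{M2} = (x - 3)^4, χ_{M3} = (x - 3)^4, χ_{M4} = (x - 3)^4, χ_{M5} = (x - 2)^4.

{M1}: invariant factors x - 3, x - 3, x - 3, x - 3.

{M2, M3, M4}: invariant factors x - 3, x - 3, (x - 3)^2.

{M5}: invariant factors x - 2, (x - 2)^3.

Matrices are similar if and only if their invariant-factor lists agree; the partition into similarity classes is {M1}, {M2, M3, M4}, {M5}.

3 classes: {M1}, {M2, M3, M4}, {M5}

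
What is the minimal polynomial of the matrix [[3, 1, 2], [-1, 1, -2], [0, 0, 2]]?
m_A(x) = (x - 2)^2

The characteristic polynomial factors as (x - 2)^3. The minimal polynomial is ∏(x - λ)^{k_λ} where k_λ is the size of the largest Jordan block at λ.

For λ = 2: rank(A - 2I) = 1, and the largest Jordan block has size 2 (the smallest k with rank((A - 2I)^k) = rank((A - 2I)^(k+1))).

So m_A(x) = (x - 2)^2.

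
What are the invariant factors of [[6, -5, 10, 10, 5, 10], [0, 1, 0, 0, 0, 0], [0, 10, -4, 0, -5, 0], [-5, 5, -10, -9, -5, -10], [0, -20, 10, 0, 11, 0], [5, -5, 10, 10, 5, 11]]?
x - 1, x - 1, (x - 6)(x - 1), (x - 6)(x - 1)

The Jordan structure of A has elementary divisors (x - 1), (x - 1), (x - 1), (x - 1), (x - 6), (x - 6). Arranging the block sizes at each eigenvalue in decreasing order and taking row products gives the invariant factors.

Invariant factors (smallest first, each dividing the next): x - 1, x - 1, (x - 6)(x - 1), (x - 6)(x - 1).

Check: the last factor (x - 6)(x - 1) is the minimal polynomial, and the product (x - 6)^2(x - 1)^4 is the characteristic polynomial.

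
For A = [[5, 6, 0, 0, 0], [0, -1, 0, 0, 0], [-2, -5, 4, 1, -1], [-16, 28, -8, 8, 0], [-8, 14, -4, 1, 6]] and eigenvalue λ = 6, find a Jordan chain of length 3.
We seek v_1 ∈ ker((A - 6I)^3) \ ker((A - 6I)^2), then set v_{i+1} = (A - 6I) v_i.

One such chain is v_1 = [[0, 0, 0, 1, 1]]^T, v_2 = [[0, 0, 0, 2, 1]]^T, v_3 = [[0, 0, 1, 4, 2]]^T. Check: (A - 6I) v_3 = [[0, 0, 0, 0, 0]]^T = 0.

v_1 = [[0, 0, 0, 1, 1]]^T, v_2 = [[0, 0, 0, 2, 1]]^T, v_3 = [[0, 0, 1, 4, 2]]^T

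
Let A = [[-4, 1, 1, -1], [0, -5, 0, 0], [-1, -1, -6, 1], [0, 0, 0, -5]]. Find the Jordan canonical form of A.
The characteristic polynomial is det(xI - A) = (x + 5)^4, so the eigenvalues are -5 (algebraic multiplicity 4).

For λ = -5: rank(A + 5I) = 1, rank((A + 5I)^2) = 0. The eigenspace has dimension 4 - 1 = 3, so there are 3 Jordan blocks; the rank sequence gives block sizes [2, 1, 1].

Assembling the blocks gives the Jordan form J above.

J = [[-5, 1, 0, 0], [0, -5, 0, 0], [0, 0, -5, 0], [0, 0, 0, -5]]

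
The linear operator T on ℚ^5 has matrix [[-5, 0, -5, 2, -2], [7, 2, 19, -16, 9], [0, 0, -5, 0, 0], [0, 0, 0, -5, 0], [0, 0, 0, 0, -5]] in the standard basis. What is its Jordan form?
The characteristic polynomial is det(xI - A) = (x - 2)(x + 5)^4, so the eigenvalues are -5 (algebraic multiplicity 4), 2 (algebraic multiplicity 1).

For λ = -5: rank(A + 5I) = 2, rank((A + 5I)^2) = 1. The eigenspace has dimension 5 - 2 = 3, so there are 3 Jordan blocks; the rank sequence gives block sizes [2, 1, 1].

For λ = 2: algebraic multiplicity 1 gives one 1×1 block.

Assembling the blocks gives the Jordan form J above.

J = [[-5, 1, 0, 0, 0], [0, -5, 0, 0, 0], [0, 0, -5, 0, 0], [0, 0, 0, -5, 0], [0, 0, 0, 0, 2]]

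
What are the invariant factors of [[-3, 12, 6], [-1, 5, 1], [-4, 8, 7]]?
x - 3, (x - 3)^2

The Jordan structure of A has elementary divisors (x - 3)^2, (x - 3). Arranging the block sizes at each eigenvalue in decreasing order and taking row products gives the invariant factors.

Invariant factors (smallest first, each dividing the next): x - 3, (x - 3)^2.

Check: the last factor (x - 3)^2 is the minimal polynomial, and the product (x - 3)^3 is the characteristic polynomial.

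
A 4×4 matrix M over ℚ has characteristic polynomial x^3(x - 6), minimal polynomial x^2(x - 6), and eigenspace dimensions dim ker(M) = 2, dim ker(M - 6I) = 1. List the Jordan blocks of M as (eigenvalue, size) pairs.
λ = 0: algebraic multiplicity 3 (exponent in χ_M), largest block size 2 (exponent in m_M), 2 blocks (geometric multiplicity). These force block sizes [2, 1].
λ = 6: algebraic multiplicity 1 (exponent in χ_M), largest block size 1 (exponent in m_M), 1 block (geometric multiplicity). This forces block sizes [1].

Jordan blocks: (0, 2), (0, 1), (6, 1)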